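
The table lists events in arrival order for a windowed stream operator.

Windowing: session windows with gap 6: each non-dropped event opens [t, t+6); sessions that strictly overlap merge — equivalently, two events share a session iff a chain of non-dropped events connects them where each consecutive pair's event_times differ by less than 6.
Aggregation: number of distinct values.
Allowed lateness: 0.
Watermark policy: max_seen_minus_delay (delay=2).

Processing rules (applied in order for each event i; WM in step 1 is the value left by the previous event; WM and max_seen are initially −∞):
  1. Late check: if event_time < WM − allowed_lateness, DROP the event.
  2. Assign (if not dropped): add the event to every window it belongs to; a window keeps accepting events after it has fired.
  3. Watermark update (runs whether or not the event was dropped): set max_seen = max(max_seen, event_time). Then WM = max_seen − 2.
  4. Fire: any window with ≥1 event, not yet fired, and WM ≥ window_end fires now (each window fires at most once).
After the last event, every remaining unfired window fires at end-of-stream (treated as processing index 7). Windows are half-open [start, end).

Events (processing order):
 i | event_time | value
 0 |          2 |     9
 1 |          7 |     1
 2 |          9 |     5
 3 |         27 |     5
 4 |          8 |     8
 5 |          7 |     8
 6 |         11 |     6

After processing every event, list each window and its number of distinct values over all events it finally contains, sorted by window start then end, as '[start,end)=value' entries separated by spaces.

[2,15)=3 [27,33)=1

i=0 t=2 v=9: → [2,8); WM=0
i=1 t=7 v=1: → [2,13); WM=5
i=2 t=9 v=5: → [2,15); WM=7
i=3 t=27 v=5: → [27,33); WM=25
i=4 t=8 v=8: DROP (t<25-0); WM=25
i=5 t=7 v=8: DROP (t<25-0); WM=25
i=6 t=11 v=6: DROP (t<25-0); WM=25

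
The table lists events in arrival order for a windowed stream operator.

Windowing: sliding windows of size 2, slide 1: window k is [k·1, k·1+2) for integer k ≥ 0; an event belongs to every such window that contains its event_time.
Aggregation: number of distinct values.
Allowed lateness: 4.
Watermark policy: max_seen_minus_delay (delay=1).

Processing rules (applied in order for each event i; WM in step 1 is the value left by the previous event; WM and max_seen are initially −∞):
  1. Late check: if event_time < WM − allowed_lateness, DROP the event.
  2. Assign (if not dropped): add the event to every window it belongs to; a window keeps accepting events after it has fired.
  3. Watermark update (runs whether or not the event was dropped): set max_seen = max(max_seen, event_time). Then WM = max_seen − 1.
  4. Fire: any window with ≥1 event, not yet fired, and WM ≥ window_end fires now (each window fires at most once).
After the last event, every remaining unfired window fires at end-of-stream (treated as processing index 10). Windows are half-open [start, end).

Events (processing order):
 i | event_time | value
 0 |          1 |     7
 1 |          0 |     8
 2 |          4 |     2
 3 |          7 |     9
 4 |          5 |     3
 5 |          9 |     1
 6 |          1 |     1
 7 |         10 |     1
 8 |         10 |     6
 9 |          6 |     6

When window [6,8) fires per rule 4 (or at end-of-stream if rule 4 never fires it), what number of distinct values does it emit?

1

i=0 t=1 v=7: → [1,3),[0,2); WM=0
i=1 t=0 v=8: → [0,2); WM=0
i=2 t=4 v=2: → [4,6),[3,5); WM=3; [0,2) fires=2 [1,3) fires=1
i=3 t=7 v=9: → [7,9),[6,8); WM=6; [3,5) fires=1 [4,6) fires=1
i=4 t=5 v=3: → [5,7),[4,6); WM=6
i=5 t=9 v=1: → [9,11),[8,10); WM=8; [5,7) fires=1 [6,8) fires=1
i=6 t=1 v=1: DROP (t<8-4); WM=8
i=7 t=10 v=1: → [10,12),[9,11); WM=9; [7,9) fires=1
i=8 t=10 v=6: → [10,12),[9,11); WM=9
i=9 t=6 v=6: → [6,8),[5,7); WM=9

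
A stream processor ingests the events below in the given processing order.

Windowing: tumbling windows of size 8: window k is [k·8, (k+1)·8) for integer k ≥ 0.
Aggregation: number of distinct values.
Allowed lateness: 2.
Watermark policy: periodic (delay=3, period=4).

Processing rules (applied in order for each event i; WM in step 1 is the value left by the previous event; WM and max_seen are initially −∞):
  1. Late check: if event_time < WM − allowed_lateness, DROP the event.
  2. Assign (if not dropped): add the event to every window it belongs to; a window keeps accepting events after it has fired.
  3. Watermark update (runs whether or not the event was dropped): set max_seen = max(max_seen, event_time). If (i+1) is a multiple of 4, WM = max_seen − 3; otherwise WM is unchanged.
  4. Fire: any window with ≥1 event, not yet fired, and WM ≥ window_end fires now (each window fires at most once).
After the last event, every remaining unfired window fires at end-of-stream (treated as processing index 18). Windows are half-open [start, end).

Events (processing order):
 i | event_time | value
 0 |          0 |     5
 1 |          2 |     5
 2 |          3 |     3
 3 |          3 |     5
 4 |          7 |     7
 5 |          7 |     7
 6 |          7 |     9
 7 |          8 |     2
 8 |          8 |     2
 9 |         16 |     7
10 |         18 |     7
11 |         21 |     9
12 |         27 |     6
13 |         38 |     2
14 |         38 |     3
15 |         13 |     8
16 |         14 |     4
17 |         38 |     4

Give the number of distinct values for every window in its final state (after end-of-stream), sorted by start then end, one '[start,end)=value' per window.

i=0 t=0 v=5: → [0,8); WM=−∞
i=1 t=2 v=5: → [0,8); WM=−∞
i=2 t=3 v=3: → [0,8); WM=−∞
i=3 t=3 v=5: → [0,8); WM=0
i=4 t=7 v=7: → [0,8); WM=0
i=5 t=7 v=7: → [0,8); WM=0
i=6 t=7 v=9: → [0,8); WM=0
i=7 t=8 v=2: → [8,16); WM=5
i=8 t=8 v=2: → [8,16); WM=5
i=9 t=16 v=7: → [16,24); WM=5
i=10 t=18 v=7: → [16,24); WM=5
i=11 t=21 v=9: → [16,24); WM=18; [0,8) fires=4 [8,16) fires=1
i=12 t=27 v=6: → [24,32); WM=18
i=13 t=38 v=2: → [32,40); WM=18
i=14 t=38 v=3: → [32,40); WM=18
i=15 t=13 v=8: DROP (t<18-2); WM=35; [16,24) fires=2 [24,32) fires=1
i=16 t=14 v=4: DROP (t<35-2); WM=35
i=17 t=38 v=4: → [32,40); WM=35

[0,8)=4 [8,16)=1 [16,24)=2 [24,32)=1 [32,40)=3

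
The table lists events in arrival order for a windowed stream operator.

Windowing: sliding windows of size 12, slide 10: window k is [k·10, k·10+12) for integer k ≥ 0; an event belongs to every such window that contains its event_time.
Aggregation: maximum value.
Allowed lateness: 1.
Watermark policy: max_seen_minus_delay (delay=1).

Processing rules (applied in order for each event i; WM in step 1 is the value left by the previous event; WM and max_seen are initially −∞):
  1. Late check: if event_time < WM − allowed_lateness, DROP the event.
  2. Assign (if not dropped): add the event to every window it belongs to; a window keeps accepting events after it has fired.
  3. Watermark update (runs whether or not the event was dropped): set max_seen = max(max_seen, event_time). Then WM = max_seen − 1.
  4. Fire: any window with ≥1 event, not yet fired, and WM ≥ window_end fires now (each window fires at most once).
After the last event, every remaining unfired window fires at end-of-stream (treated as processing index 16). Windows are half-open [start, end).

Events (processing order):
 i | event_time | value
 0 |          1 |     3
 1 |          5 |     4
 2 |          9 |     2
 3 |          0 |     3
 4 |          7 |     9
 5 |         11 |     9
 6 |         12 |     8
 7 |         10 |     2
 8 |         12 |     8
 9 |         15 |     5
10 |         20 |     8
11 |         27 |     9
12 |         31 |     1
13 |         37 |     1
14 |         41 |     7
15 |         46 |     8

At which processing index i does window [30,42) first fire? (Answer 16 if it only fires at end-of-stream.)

15

i=0 t=1 v=3: → [0,12); WM=0
i=1 t=5 v=4: → [0,12); WM=4
i=2 t=9 v=2: → [0,12); WM=8
i=3 t=0 v=3: DROP (t<8-1); WM=8
i=4 t=7 v=9: → [0,12); WM=8
i=5 t=11 v=9: → [10,22),[0,12); WM=10
i=6 t=12 v=8: → [10,22); WM=11
i=7 t=10 v=2: → [10,22),[0,12); WM=11
i=8 t=12 v=8: → [10,22); WM=11
i=9 t=15 v=5: → [10,22); WM=14; [0,12) fires=9
i=10 t=20 v=8: → [20,32),[10,22); WM=19
i=11 t=27 v=9: → [20,32); WM=26; [10,22) fires=9
i=12 t=31 v=1: → [30,42),[20,32); WM=30
i=13 t=37 v=1: → [30,42); WM=36; [20,32) fires=9
i=14 t=41 v=7: → [40,52),[30,42); WM=40
i=15 t=46 v=8: → [40,52); WM=45; [30,42) fires=7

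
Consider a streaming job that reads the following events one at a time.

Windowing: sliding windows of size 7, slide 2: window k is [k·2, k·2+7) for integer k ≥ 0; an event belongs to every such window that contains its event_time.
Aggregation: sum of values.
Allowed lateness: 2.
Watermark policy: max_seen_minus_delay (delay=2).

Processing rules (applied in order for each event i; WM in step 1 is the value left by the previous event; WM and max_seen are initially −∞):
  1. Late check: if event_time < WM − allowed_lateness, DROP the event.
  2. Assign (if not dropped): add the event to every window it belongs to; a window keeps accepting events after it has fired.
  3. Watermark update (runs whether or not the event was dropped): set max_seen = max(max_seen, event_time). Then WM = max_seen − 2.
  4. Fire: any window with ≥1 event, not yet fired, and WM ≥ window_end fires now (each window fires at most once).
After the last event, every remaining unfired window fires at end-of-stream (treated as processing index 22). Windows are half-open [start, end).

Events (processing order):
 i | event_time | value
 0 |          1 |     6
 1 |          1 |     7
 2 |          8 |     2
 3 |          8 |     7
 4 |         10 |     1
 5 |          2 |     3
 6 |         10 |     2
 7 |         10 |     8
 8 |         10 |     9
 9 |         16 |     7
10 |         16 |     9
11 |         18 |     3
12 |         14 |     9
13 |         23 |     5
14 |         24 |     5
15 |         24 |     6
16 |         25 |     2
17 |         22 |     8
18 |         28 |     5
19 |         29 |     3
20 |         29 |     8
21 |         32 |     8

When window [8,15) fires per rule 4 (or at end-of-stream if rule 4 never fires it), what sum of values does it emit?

29

i=0 t=1 v=6: → [0,7); WM=-1
i=1 t=1 v=7: → [0,7); WM=-1
i=2 t=8 v=2: → [8,15),[6,13),[4,11),[2,9); WM=6
i=3 t=8 v=7: → [8,15),[6,13),[4,11),[2,9); WM=6
i=4 t=10 v=1: → [10,17),[8,15),[6,13),[4,11); WM=8; [0,7) fires=13
i=5 t=2 v=3: DROP (t<8-2); WM=8
i=6 t=10 v=2: → [10,17),[8,15),[6,13),[4,11); WM=8
i=7 t=10 v=8: → [10,17),[8,15),[6,13),[4,11); WM=8
i=8 t=10 v=9: → [10,17),[8,15),[6,13),[4,11); WM=8
i=9 t=16 v=7: → [16,23),[14,21),[12,19),[10,17); WM=14; [2,9) fires=9 [4,11) fires=29 [6,13) fires=29
i=10 t=16 v=9: → [16,23),[14,21),[12,19),[10,17); WM=14
i=11 t=18 v=3: → [18,25),[16,23),[14,21),[12,19); WM=16; [8,15) fires=29
i=12 t=14 v=9: → [14,21),[12,19),[10,17),[8,15); WM=16
i=13 t=23 v=5: → [22,29),[20,27),[18,25); WM=21; [10,17) fires=45 [12,19) fires=28 [14,21) fires=28
i=14 t=24 v=5: → [24,31),[22,29),[20,27),[18,25); WM=22
i=15 t=24 v=6: → [24,31),[22,29),[20,27),[18,25); WM=22
i=16 t=25 v=2: → [24,31),[22,29),[20,27); WM=23; [16,23) fires=19
i=17 t=22 v=8: → [22,29),[20,27),[18,25),[16,23); WM=23
i=18 t=28 v=5: → [28,35),[26,33),[24,31),[22,29); WM=26; [18,25) fires=27
i=19 t=29 v=3: → [28,35),[26,33),[24,31); WM=27; [20,27) fires=26
i=20 t=29 v=8: → [28,35),[26,33),[24,31); WM=27
i=21 t=32 v=8: → [32,39),[30,37),[28,35),[26,33); WM=30; [22,29) fires=31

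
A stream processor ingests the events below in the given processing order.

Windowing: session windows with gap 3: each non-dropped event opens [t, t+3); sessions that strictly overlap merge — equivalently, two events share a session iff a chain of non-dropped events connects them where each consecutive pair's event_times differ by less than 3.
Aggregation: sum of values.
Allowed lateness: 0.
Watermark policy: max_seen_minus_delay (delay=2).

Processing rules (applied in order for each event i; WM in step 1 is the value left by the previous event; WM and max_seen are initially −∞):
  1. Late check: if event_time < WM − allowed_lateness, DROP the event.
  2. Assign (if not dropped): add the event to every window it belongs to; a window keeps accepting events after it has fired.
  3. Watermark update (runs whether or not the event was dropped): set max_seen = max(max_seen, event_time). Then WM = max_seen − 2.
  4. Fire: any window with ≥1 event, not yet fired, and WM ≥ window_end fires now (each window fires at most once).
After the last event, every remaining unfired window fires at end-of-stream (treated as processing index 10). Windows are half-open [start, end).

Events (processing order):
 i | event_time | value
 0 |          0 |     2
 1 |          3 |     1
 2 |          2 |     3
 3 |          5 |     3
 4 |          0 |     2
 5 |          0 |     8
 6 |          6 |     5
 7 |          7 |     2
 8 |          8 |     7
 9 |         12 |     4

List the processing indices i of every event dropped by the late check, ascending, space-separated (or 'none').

4 5

i=0 t=0 v=2: → [0,3); WM=-2
i=1 t=3 v=1: → [3,6); WM=1
i=2 t=2 v=3: → [0,6); WM=1
i=3 t=5 v=3: → [0,8); WM=3
i=4 t=0 v=2: DROP (t<3-0); WM=3
i=5 t=0 v=8: DROP (t<3-0); WM=3
i=6 t=6 v=5: → [0,9); WM=4
i=7 t=7 v=2: → [0,10); WM=5
i=8 t=8 v=7: → [0,11); WM=6
i=9 t=12 v=4: → [12,15); WM=10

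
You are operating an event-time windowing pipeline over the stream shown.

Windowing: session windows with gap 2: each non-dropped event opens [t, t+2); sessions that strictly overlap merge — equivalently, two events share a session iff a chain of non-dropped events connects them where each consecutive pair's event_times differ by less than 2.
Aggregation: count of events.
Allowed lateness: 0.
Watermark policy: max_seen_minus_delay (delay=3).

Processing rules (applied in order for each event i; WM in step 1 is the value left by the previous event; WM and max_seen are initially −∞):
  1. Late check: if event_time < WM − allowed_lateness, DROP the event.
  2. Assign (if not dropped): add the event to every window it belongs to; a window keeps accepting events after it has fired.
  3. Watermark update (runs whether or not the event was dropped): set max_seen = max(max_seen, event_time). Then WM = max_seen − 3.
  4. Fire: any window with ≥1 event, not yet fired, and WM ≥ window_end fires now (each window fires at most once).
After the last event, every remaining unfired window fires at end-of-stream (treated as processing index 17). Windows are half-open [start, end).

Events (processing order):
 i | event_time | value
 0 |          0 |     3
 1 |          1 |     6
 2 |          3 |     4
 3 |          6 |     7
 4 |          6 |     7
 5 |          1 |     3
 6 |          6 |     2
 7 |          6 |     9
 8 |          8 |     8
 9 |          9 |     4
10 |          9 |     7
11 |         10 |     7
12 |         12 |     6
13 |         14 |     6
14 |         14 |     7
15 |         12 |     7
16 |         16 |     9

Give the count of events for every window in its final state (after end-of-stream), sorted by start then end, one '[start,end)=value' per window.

[0,3)=2 [3,5)=1 [6,8)=4 [8,12)=4 [12,14)=2 [14,16)=2 [16,18)=1

i=0 t=0 v=3: → [0,2); WM=-3
i=1 t=1 v=6: → [0,3); WM=-2
i=2 t=3 v=4: → [3,5); WM=0
i=3 t=6 v=7: → [6,8); WM=3
i=4 t=6 v=7: → [6,8); WM=3
i=5 t=1 v=3: DROP (t<3-0); WM=3
i=6 t=6 v=2: → [6,8); WM=3
i=7 t=6 v=9: → [6,8); WM=3
i=8 t=8 v=8: → [8,10); WM=5
i=9 t=9 v=4: → [8,11); WM=6
i=10 t=9 v=7: → [8,11); WM=6
i=11 t=10 v=7: → [8,12); WM=7
i=12 t=12 v=6: → [12,14); WM=9
i=13 t=14 v=6: → [14,16); WM=11
i=14 t=14 v=7: → [14,16); WM=11
i=15 t=12 v=7: → [12,14); WM=11
i=16 t=16 v=9: → [16,18); WM=13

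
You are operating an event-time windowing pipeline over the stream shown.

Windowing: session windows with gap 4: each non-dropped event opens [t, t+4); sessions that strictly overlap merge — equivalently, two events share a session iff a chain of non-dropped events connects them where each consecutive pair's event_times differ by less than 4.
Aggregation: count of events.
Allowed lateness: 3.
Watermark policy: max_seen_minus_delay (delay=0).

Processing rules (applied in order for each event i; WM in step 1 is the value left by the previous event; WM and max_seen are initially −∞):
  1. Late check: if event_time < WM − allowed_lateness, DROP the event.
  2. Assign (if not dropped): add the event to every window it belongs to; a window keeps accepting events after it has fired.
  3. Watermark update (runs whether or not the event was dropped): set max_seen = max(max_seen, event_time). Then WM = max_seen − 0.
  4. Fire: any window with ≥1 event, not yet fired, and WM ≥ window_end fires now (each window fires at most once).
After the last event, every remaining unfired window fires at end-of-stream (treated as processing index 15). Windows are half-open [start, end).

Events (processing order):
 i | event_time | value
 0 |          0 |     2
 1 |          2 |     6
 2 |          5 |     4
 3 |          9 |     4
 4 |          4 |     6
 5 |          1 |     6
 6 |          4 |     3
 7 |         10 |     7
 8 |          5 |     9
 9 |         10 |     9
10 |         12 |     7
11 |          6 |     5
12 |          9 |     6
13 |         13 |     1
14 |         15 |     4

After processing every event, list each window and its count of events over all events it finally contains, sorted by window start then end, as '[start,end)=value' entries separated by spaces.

[0,9)=3 [9,19)=7

i=0 t=0 v=2: → [0,4); WM=0
i=1 t=2 v=6: → [0,6); WM=2
i=2 t=5 v=4: → [0,9); WM=5
i=3 t=9 v=4: → [9,13); WM=9
i=4 t=4 v=6: DROP (t<9-3); WM=9
i=5 t=1 v=6: DROP (t<9-3); WM=9
i=6 t=4 v=3: DROP (t<9-3); WM=9
i=7 t=10 v=7: → [9,14); WM=10
i=8 t=5 v=9: DROP (t<10-3); WM=10
i=9 t=10 v=9: → [9,14); WM=10
i=10 t=12 v=7: → [9,16); WM=12
i=11 t=6 v=5: DROP (t<12-3); WM=12
i=12 t=9 v=6: → [9,16); WM=12
i=13 t=13 v=1: → [9,17); WM=13
i=14 t=15 v=4: → [9,19); WM=15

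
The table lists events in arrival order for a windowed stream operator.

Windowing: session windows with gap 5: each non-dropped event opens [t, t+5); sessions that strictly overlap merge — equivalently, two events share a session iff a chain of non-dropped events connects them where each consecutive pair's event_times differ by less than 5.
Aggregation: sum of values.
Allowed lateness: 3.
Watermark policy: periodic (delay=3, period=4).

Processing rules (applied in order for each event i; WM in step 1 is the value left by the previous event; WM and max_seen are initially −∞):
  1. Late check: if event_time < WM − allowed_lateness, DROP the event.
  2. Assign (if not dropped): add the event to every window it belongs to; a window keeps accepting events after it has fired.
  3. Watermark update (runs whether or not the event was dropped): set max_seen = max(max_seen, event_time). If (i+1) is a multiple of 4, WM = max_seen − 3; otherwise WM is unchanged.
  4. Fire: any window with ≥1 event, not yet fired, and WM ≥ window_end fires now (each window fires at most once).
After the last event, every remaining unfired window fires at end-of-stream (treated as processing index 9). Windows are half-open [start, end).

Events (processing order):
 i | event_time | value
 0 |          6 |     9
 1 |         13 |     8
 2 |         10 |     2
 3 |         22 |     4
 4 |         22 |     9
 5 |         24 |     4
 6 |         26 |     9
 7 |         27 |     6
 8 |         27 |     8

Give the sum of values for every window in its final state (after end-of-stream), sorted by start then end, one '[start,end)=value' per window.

[6,18)=19 [22,32)=40

i=0 t=6 v=9: → [6,11); WM=−∞
i=1 t=13 v=8: → [13,18); WM=−∞
i=2 t=10 v=2: → [6,18); WM=−∞
i=3 t=22 v=4: → [22,27); WM=19
i=4 t=22 v=9: → [22,27); WM=19
i=5 t=24 v=4: → [22,29); WM=19
i=6 t=26 v=9: → [22,31); WM=19
i=7 t=27 v=6: → [22,32); WM=24
i=8 t=27 v=8: → [22,32); WM=24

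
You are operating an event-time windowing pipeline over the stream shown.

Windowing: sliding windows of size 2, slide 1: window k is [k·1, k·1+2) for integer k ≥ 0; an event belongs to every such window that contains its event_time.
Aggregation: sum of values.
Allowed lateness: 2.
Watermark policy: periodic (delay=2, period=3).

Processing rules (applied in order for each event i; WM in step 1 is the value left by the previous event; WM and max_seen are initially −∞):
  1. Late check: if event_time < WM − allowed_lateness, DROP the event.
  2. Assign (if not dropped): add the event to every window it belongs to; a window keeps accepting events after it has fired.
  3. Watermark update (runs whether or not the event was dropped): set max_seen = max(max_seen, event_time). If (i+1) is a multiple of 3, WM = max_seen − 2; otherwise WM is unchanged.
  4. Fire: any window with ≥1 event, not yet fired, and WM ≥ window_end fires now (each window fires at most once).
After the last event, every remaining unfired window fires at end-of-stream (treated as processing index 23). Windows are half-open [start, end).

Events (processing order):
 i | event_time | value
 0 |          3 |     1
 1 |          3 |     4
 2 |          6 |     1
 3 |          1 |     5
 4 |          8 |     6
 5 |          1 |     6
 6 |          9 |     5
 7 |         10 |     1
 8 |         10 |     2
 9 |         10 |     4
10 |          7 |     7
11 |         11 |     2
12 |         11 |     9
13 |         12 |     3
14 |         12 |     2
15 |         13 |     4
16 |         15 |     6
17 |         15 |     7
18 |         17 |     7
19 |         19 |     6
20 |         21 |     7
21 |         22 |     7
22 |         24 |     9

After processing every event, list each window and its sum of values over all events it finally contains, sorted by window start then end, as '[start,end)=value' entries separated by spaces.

[2,4)=5 [3,5)=5 [5,7)=1 [6,8)=8 [7,9)=13 [8,10)=11 [9,11)=12 [10,12)=18 [11,13)=16 [12,14)=9 [13,15)=4 [14,16)=13 [15,17)=13 [16,18)=7 [17,19)=7 [18,20)=6 [19,21)=6 [20,22)=7 [21,23)=14 [22,24)=7 [23,25)=9 [24,26)=9

i=0 t=3 v=1: → [3,5),[2,4); WM=−∞
i=1 t=3 v=4: → [3,5),[2,4); WM=−∞
i=2 t=6 v=1: → [6,8),[5,7); WM=4; [2,4) fires=5
i=3 t=1 v=5: DROP (t<4-2); WM=4
i=4 t=8 v=6: → [8,10),[7,9); WM=4
i=5 t=1 v=6: DROP (t<4-2); WM=6; [3,5) fires=5
i=6 t=9 v=5: → [9,11),[8,10); WM=6
i=7 t=10 v=1: → [10,12),[9,11); WM=6
i=8 t=10 v=2: → [10,12),[9,11); WM=8; [5,7) fires=1 [6,8) fires=1
i=9 t=10 v=4: → [10,12),[9,11); WM=8
i=10 t=7 v=7: → [7,9),[6,8); WM=8
i=11 t=11 v=2: → [11,13),[10,12); WM=9; [7,9) fires=13
i=12 t=11 v=9: → [11,13),[10,12); WM=9
i=13 t=12 v=3: → [12,14),[11,13); WM=9
i=14 t=12 v=2: → [12,14),[11,13); WM=10; [8,10) fires=11
i=15 t=13 v=4: → [13,15),[12,14); WM=10
i=16 t=15 v=6: → [15,17),[14,16); WM=10
i=17 t=15 v=7: → [15,17),[14,16); WM=13; [9,11) fires=12 [10,12) fires=18 [11,13) fires=16
i=18 t=17 v=7: → [17,19),[16,18); WM=13
i=19 t=19 v=6: → [19,21),[18,20); WM=13
i=20 t=21 v=7: → [21,23),[20,22); WM=19; [12,14) fires=9 [13,15) fires=4 [14,16) fires=13 [15,17) fires=13 [16,18) fires=7 [17,19) fires=7
i=21 t=22 v=7: → [22,24),[21,23); WM=19
i=22 t=24 v=9: → [24,26),[23,25); WM=19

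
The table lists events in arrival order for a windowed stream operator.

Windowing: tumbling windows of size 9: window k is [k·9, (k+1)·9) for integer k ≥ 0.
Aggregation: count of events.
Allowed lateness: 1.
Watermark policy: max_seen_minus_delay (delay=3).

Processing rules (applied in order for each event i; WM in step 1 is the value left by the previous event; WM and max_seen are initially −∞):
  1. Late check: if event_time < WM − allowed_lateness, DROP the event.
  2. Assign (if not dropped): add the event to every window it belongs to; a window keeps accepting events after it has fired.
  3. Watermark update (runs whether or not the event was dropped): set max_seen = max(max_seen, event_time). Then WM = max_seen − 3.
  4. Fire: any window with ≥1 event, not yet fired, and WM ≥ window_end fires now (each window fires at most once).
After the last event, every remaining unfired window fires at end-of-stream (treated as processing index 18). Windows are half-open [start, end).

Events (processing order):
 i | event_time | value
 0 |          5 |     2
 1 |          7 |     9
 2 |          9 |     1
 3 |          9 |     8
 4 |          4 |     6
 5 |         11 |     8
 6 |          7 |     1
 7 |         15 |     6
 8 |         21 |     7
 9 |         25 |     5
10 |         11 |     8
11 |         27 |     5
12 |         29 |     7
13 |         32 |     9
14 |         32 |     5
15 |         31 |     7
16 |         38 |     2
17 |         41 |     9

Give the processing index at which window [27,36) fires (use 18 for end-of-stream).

17

i=0 t=5 v=2: → [0,9); WM=2
i=1 t=7 v=9: → [0,9); WM=4
i=2 t=9 v=1: → [9,18); WM=6
i=3 t=9 v=8: → [9,18); WM=6
i=4 t=4 v=6: DROP (t<6-1); WM=6
i=5 t=11 v=8: → [9,18); WM=8
i=6 t=7 v=1: → [0,9); WM=8
i=7 t=15 v=6: → [9,18); WM=12; [0,9) fires=3
i=8 t=21 v=7: → [18,27); WM=18; [9,18) fires=4
i=9 t=25 v=5: → [18,27); WM=22
i=10 t=11 v=8: DROP (t<22-1); WM=22
i=11 t=27 v=5: → [27,36); WM=24
i=12 t=29 v=7: → [27,36); WM=26
i=13 t=32 v=9: → [27,36); WM=29; [18,27) fires=2
i=14 t=32 v=5: → [27,36); WM=29
i=15 t=31 v=7: → [27,36); WM=29
i=16 t=38 v=2: → [36,45); WM=35
i=17 t=41 v=9: → [36,45); WM=38; [27,36) fires=5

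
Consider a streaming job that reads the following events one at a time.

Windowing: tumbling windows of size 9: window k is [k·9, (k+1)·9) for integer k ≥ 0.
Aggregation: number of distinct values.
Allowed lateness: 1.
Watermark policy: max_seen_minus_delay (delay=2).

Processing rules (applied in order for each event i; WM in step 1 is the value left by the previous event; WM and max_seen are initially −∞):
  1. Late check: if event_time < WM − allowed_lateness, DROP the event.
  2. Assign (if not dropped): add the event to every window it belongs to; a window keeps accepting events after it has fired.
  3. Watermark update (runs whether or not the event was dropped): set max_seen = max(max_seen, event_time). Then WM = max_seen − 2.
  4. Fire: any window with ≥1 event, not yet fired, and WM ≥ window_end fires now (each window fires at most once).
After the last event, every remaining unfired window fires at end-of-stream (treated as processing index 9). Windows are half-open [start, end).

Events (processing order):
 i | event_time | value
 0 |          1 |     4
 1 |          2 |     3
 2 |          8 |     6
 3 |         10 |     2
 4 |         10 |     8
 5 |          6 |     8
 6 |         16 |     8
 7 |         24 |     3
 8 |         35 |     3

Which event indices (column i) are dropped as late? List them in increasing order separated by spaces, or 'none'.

5

i=0 t=1 v=4: → [0,9); WM=-1
i=1 t=2 v=3: → [0,9); WM=0
i=2 t=8 v=6: → [0,9); WM=6
i=3 t=10 v=2: → [9,18); WM=8
i=4 t=10 v=8: → [9,18); WM=8
i=5 t=6 v=8: DROP (t<8-1); WM=8
i=6 t=16 v=8: → [9,18); WM=14; [0,9) fires=3
i=7 t=24 v=3: → [18,27); WM=22; [9,18) fires=2
i=8 t=35 v=3: → [27,36); WM=33; [18,27) fires=1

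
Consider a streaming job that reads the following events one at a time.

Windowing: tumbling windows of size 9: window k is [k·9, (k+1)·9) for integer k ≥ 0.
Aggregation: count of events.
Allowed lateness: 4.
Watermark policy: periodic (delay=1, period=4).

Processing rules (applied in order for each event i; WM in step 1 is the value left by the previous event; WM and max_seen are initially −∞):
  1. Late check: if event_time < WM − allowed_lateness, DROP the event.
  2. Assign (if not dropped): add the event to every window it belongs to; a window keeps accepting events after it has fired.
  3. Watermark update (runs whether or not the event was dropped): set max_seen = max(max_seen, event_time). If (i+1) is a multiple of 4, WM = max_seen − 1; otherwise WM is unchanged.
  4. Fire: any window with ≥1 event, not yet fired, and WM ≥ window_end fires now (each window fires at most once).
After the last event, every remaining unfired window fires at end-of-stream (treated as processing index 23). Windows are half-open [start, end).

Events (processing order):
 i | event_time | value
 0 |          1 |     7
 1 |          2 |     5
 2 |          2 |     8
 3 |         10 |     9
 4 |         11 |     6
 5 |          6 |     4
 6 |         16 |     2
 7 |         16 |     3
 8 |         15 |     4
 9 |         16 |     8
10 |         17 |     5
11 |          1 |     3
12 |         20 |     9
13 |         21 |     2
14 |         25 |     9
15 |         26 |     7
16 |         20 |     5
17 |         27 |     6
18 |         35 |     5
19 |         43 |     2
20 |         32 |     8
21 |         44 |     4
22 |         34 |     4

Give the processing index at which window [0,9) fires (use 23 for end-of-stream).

i=0 t=1 v=7: → [0,9); WM=−∞
i=1 t=2 v=5: → [0,9); WM=−∞
i=2 t=2 v=8: → [0,9); WM=−∞
i=3 t=10 v=9: → [9,18); WM=9; [0,9) fires=3
i=4 t=11 v=6: → [9,18); WM=9
i=5 t=6 v=4: → [0,9); WM=9
i=6 t=16 v=2: → [9,18); WM=9
i=7 t=16 v=3: → [9,18); WM=15
i=8 t=15 v=4: → [9,18); WM=15
i=9 t=16 v=8: → [9,18); WM=15
i=10 t=17 v=5: → [9,18); WM=15
i=11 t=1 v=3: DROP (t<15-4); WM=16
i=12 t=20 v=9: → [18,27); WM=16
i=13 t=21 v=2: → [18,27); WM=16
i=14 t=25 v=9: → [18,27); WM=16
i=15 t=26 v=7: → [18,27); WM=25; [9,18) fires=7
i=16 t=20 v=5: DROP (t<25-4); WM=25
i=17 t=27 v=6: → [27,36); WM=25
i=18 t=35 v=5: → [27,36); WM=25
i=19 t=43 v=2: → [36,45); WM=42; [18,27) fires=4 [27,36) fires=2
i=20 t=32 v=8: DROP (t<42-4); WM=42
i=21 t=44 v=4: → [36,45); WM=42
i=22 t=34 v=4: DROP (t<42-4); WM=42

3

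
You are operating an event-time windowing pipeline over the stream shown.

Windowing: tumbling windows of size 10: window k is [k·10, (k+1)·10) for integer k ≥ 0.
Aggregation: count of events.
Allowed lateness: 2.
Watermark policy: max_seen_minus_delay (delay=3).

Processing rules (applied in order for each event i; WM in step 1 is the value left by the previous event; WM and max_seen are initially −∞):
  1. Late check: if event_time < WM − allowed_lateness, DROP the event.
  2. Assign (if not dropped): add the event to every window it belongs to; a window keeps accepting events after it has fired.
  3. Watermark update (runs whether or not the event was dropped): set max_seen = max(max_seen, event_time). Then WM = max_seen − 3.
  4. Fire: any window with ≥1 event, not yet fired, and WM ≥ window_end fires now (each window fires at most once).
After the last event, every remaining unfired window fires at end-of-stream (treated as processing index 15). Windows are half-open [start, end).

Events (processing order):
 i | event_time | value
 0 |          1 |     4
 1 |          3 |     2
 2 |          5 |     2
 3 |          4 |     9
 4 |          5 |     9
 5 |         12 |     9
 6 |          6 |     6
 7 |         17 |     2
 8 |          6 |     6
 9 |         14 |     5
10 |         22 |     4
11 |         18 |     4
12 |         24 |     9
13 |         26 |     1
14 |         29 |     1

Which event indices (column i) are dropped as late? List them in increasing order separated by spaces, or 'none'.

i=0 t=1 v=4: → [0,10); WM=-2
i=1 t=3 v=2: → [0,10); WM=0
i=2 t=5 v=2: → [0,10); WM=2
i=3 t=4 v=9: → [0,10); WM=2
i=4 t=5 v=9: → [0,10); WM=2
i=5 t=12 v=9: → [10,20); WM=9
i=6 t=6 v=6: DROP (t<9-2); WM=9
i=7 t=17 v=2: → [10,20); WM=14; [0,10) fires=5
i=8 t=6 v=6: DROP (t<14-2); WM=14
i=9 t=14 v=5: → [10,20); WM=14
i=10 t=22 v=4: → [20,30); WM=19
i=11 t=18 v=4: → [10,20); WM=19
i=12 t=24 v=9: → [20,30); WM=21; [10,20) fires=4
i=13 t=26 v=1: → [20,30); WM=23
i=14 t=29 v=1: → [20,30); WM=26

6 8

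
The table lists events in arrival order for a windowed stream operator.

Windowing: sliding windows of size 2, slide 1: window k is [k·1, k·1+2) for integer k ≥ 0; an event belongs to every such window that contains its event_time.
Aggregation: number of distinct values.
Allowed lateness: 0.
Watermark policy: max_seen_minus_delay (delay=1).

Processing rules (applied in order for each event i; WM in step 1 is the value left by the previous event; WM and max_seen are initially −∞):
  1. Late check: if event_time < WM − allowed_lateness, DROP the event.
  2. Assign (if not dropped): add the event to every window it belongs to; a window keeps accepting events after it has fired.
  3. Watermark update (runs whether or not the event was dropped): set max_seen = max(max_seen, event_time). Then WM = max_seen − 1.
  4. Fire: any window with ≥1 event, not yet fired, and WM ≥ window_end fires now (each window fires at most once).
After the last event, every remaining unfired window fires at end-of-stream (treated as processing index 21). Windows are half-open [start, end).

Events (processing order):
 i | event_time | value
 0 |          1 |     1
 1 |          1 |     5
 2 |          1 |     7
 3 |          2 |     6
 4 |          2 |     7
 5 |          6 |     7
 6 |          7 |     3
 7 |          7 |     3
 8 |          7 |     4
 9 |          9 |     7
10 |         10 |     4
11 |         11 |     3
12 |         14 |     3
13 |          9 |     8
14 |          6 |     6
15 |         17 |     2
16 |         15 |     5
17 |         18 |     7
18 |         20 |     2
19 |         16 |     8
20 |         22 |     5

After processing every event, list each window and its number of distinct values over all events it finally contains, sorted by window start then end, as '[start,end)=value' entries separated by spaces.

[0,2)=3 [1,3)=4 [2,4)=2 [5,7)=1 [6,8)=3 [7,9)=2 [8,10)=1 [9,11)=2 [10,12)=2 [11,13)=1 [13,15)=1 [14,16)=1 [16,18)=1 [17,19)=2 [18,20)=1 [19,21)=1 [20,22)=1 [21,23)=1 [22,24)=1

i=0 t=1 v=1: → [1,3),[0,2); WM=0
i=1 t=1 v=5: → [1,3),[0,2); WM=0
i=2 t=1 v=7: → [1,3),[0,2); WM=0
i=3 t=2 v=6: → [2,4),[1,3); WM=1
i=4 t=2 v=7: → [2,4),[1,3); WM=1
i=5 t=6 v=7: → [6,8),[5,7); WM=5; [0,2) fires=3 [1,3) fires=4 [2,4) fires=2
i=6 t=7 v=3: → [7,9),[6,8); WM=6
i=7 t=7 v=3: → [7,9),[6,8); WM=6
i=8 t=7 v=4: → [7,9),[6,8); WM=6
i=9 t=9 v=7: → [9,11),[8,10); WM=8; [5,7) fires=1 [6,8) fires=3
i=10 t=10 v=4: → [10,12),[9,11); WM=9; [7,9) fires=2
i=11 t=11 v=3: → [11,13),[10,12); WM=10; [8,10) fires=1
i=12 t=14 v=3: → [14,16),[13,15); WM=13; [9,11) fires=2 [10,12) fires=2 [11,13) fires=1
i=13 t=9 v=8: DROP (t<13-0); WM=13
i=14 t=6 v=6: DROP (t<13-0); WM=13
i=15 t=17 v=2: → [17,19),[16,18); WM=16; [13,15) fires=1 [14,16) fires=1
i=16 t=15 v=5: DROP (t<16-0); WM=16
i=17 t=18 v=7: → [18,20),[17,19); WM=17
i=18 t=20 v=2: → [20,22),[19,21); WM=19; [16,18) fires=1 [17,19) fires=2
i=19 t=16 v=8: DROP (t<19-0); WM=19
i=20 t=22 v=5: → [22,24),[21,23); WM=21; [18,20) fires=1 [19,21) fires=1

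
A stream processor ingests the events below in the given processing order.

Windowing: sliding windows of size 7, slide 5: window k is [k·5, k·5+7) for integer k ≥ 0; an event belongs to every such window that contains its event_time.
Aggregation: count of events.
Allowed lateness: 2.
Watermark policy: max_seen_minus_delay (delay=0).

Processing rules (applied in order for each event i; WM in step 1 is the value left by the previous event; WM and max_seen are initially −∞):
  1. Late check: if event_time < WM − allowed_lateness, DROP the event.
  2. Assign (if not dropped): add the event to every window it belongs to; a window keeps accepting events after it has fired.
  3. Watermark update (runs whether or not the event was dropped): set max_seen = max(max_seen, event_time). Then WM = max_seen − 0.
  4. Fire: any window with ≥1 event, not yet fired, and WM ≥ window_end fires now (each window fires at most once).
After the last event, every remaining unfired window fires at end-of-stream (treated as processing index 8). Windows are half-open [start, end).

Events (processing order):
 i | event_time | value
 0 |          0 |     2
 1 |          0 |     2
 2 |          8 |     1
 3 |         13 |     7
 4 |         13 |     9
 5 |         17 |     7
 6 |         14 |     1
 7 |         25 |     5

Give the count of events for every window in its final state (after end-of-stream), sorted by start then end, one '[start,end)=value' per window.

i=0 t=0 v=2: → [0,7); WM=0
i=1 t=0 v=2: → [0,7); WM=0
i=2 t=8 v=1: → [5,12); WM=8; [0,7) fires=2
i=3 t=13 v=7: → [10,17); WM=13; [5,12) fires=1
i=4 t=13 v=9: → [10,17); WM=13
i=5 t=17 v=7: → [15,22); WM=17; [10,17) fires=2
i=6 t=14 v=1: DROP (t<17-2); WM=17
i=7 t=25 v=5: → [25,32),[20,27); WM=25; [15,22) fires=1

[0,7)=2 [5,12)=1 [10,17)=2 [15,22)=1 [20,27)=1 [25,32)=1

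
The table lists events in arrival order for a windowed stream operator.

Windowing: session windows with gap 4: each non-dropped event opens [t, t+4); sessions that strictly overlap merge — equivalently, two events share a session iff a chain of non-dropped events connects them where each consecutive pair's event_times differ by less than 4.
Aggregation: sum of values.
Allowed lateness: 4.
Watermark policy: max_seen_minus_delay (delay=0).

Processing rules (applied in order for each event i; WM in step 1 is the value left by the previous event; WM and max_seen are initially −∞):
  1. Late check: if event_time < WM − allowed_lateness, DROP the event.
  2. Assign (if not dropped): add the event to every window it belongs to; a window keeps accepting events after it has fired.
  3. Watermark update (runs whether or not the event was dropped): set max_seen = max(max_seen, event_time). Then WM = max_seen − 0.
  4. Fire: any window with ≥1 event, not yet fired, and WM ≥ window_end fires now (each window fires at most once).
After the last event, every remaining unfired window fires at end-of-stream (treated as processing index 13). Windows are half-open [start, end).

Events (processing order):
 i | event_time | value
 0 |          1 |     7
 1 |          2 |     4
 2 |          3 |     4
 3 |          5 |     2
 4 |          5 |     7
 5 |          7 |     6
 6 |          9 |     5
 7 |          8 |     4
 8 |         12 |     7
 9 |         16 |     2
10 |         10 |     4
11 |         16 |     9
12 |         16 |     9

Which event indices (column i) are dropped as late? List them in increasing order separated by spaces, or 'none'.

10

i=0 t=1 v=7: → [1,5); WM=1
i=1 t=2 v=4: → [1,6); WM=2
i=2 t=3 v=4: → [1,7); WM=3
i=3 t=5 v=2: → [1,9); WM=5
i=4 t=5 v=7: → [1,9); WM=5
i=5 t=7 v=6: → [1,11); WM=7
i=6 t=9 v=5: → [1,13); WM=9
i=7 t=8 v=4: → [1,13); WM=9
i=8 t=12 v=7: → [1,16); WM=12
i=9 t=16 v=2: → [16,20); WM=16
i=10 t=10 v=4: DROP (t<16-4); WM=16
i=11 t=16 v=9: → [16,20); WM=16
i=12 t=16 v=9: → [16,20); WM=16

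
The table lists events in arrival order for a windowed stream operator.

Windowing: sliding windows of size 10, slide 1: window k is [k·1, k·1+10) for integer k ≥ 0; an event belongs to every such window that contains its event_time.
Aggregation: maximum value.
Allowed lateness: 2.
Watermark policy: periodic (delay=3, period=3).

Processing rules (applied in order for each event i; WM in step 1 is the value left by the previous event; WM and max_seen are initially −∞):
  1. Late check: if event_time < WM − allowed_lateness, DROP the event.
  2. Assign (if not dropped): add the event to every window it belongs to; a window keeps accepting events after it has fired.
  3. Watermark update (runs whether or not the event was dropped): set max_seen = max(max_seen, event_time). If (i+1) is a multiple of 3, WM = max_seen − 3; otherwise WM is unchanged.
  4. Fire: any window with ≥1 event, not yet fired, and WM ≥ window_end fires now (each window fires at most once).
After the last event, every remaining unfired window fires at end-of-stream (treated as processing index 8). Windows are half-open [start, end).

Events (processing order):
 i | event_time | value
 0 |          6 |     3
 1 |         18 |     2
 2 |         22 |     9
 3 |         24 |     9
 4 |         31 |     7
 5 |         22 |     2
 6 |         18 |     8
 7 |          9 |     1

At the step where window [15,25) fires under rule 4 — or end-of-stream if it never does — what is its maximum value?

i=0 t=6 v=3: → [6,16),[5,15),[4,14),[3,13),[2,12),[1,11),[0,10); WM=−∞
i=1 t=18 v=2: → [18,28),[17,27),[16,26),[15,25),[14,24),[13,23),[12,22),[11,21),[10,20),[9,19); WM=−∞
i=2 t=22 v=9: → [22,32),[21,31),[20,30),[19,29),[18,28),[17,27),[16,26),[15,25),[14,24),[13,23); WM=19; [0,10) fires=3 [1,11) fires=3 [2,12) fires=3 [3,13) fires=3 [4,14) fires=3 [5,15) fires=3 [6,16) fires=3 [9,19) fires=2
i=3 t=24 v=9: → [24,34),[23,33),[22,32),[21,31),[20,30),[19,29),[18,28),[17,27),[16,26),[15,25); WM=19
i=4 t=31 v=7: → [31,41),[30,40),[29,39),[28,38),[27,37),[26,36),[25,35),[24,34),[23,33),[22,32); WM=19
i=5 t=22 v=2: → [22,32),[21,31),[20,30),[19,29),[18,28),[17,27),[16,26),[15,25),[14,24),[13,23); WM=28; [10,20) fires=2 [11,21) fires=2 [12,22) fires=2 [13,23) fires=9 [14,24) fires=9 [15,25) fires=9 [16,26) fires=9 [17,27) fires=9 [18,28) fires=9
i=6 t=18 v=8: DROP (t<28-2); WM=28
i=7 t=9 v=1: DROP (t<28-2); WM=28

9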